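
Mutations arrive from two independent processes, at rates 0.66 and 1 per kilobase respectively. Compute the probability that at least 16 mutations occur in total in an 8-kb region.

0.2617

Independent Poisson processes superpose: combined rate λ = 0.66 + 1 = 1.66 per kilobase.
Over the interval, μ = 1.66 × 8 = 13.28 (an 8-kb region = 8 kilobases).
P(N ≥ 16) = 1 − P(N ≤ 15) ≈ 0.2617.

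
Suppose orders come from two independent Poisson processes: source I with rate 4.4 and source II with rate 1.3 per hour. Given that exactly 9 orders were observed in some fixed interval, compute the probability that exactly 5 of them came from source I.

Given the total, each event is independently from source I with probability p = λ_I/(λ_I+λ_II) = 4.4/5.7 ≈ 0.7719.
So K ~ Binomial(9, 4.4/5.7): P(K = 5) = C(9,5) · (4.4/5.7)^5 · (1.3/5.7)^4 ≈ 0.0934.

0.0934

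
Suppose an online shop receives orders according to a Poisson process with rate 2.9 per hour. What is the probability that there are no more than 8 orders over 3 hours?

Over the interval, μ = 2.9 × 3 = 8.7 (3 hours).
P(N ≤ 8) = Σ_{j=0}^{8} e^(−μ) μ^j/j! ≈ 0.4958.

0.4958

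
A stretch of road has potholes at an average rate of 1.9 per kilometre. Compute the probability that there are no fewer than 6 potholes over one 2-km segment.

Over the interval, μ = 1.9 × 2 = 3.8 (a 2-km segment = 2 kilometres).
P(N ≥ 6) = 1 − P(N ≤ 5) = 1 − Σ_{j=0}^{5} e^(−μ) μ^j/j! ≈ 0.1844.

0.1844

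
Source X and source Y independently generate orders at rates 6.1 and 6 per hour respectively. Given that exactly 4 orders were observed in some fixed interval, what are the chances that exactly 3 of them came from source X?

0.2541

Given the total, each event is independently from source X with probability p = λ_X/(λ_X+λ_Y) = 6.1/12.1 ≈ 0.5041.
So K ~ Binomial(4, 6.1/12.1): P(K = 3) = C(4,3) · (6.1/12.1)^3 · (6/12.1)^1 ≈ 0.2541.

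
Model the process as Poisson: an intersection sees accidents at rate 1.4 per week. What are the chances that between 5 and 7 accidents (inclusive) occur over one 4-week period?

0.4548

Over the interval, μ = 1.4 × 4 = 5.6 (a 4-week period = 4 weeks).
P(5 ≤ N ≤ 7) = Σ_{j=5}^{7} e^(−5.6) · 5.6^j/j! ≈ 0.4548.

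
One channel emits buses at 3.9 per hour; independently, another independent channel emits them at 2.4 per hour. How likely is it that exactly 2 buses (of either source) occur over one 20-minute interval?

Independent Poisson processes superpose: combined rate λ = 3.9 + 2.4 = 6.3 per hour.
Over the interval, μ = 6.3 × 1/3 = 2.1 (a 20-minute interval = 1/3 hours).
P(N = 2) = e^(−2.1) · 2.1^2/2! ≈ 0.2700.

0.2700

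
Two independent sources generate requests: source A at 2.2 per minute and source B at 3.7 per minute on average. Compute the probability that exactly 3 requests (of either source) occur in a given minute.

Independent Poisson processes superpose: combined rate λ = 2.2 + 3.7 = 5.9 per minute.
So μ = 5.9.
P(N = 3) = e^(−5.9) · 5.9^3/3! ≈ 0.0938.

0.0938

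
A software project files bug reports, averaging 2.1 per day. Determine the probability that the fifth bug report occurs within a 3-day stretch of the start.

0.7531

Over the interval, μ = 2.1 × 3 = 6.3 (a 3-day stretch = 3 days).
The fifth arrival falls in the interval iff at least 5 events occur there: P(S_5 ≤ t) = P(N ≥ 5) = 1 − P(N ≤ 4) ≈ 0.7531.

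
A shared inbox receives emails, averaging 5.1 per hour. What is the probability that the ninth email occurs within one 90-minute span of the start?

0.3587

Over the interval, μ = 5.1 × 1.5 = 7.65 (a 90-minute span = 1.5 hours).
The ninth arrival falls in the interval iff at least 9 events occur there: P(S_9 ≤ t) = P(N ≥ 9) = 1 − P(N ≤ 8) ≈ 0.3587.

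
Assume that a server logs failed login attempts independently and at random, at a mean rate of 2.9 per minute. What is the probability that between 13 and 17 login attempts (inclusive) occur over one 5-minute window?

0.4786

Over the interval, μ = 2.9 × 5 = 14.5 (a 5-minute window = 5 minutes).
P(13 ≤ N ≤ 17) = Σ_{j=13}^{17} e^(−14.5) · 14.5^j/j! ≈ 0.4786.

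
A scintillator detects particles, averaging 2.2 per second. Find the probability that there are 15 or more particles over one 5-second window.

0.1460

Over the interval, μ = 2.2 × 5 = 11 (a 5-second window = 5 seconds).
P(N ≥ 15) = 1 − P(N ≤ 14) = 1 − Σ_{j=0}^{14} e^(−μ) μ^j/j! ≈ 0.1460.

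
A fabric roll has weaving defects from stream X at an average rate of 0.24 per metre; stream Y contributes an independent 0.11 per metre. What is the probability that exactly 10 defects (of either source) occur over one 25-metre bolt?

Independent Poisson processes superpose: combined rate λ = 0.24 + 0.11 = 0.35 per metre.
Over the interval, μ = 0.35 × 25 = 8.75 (a 25-metre bolt = 25 metres).
P(N = 10) = e^(−8.75) · 8.75^10/10! ≈ 0.1149.

0.1149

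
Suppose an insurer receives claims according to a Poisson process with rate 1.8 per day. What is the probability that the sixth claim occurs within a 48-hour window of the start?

0.1559

Over the interval, μ = 1.8 × 2 = 3.6 (a 48-hour window = 2 days).
The sixth arrival falls in the interval iff at least 6 events occur there: P(S_6 ≤ t) = P(N ≥ 6) = 1 − P(N ≤ 5) ≈ 0.1559.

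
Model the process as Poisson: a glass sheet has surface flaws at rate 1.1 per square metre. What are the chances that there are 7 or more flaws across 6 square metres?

0.4892

Over the interval, μ = 1.1 × 6 = 6.6 (6 square metres).
P(N ≥ 7) = 1 − P(N ≤ 6) = 1 − Σ_{j=0}^{6} e^(−μ) μ^j/j! ≈ 0.4892.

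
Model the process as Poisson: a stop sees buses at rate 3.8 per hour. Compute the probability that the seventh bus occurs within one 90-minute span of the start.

Over the interval, μ = 3.8 × 1.5 = 5.7 (a 90-minute span = 1.5 hours).
The seventh arrival falls in the interval iff at least 7 events occur there: P(S_7 ≤ t) = P(N ≥ 7) = 1 − P(N ≤ 6) ≈ 0.3456.

0.3456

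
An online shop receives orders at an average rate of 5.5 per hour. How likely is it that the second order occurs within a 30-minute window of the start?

0.7603

Over the interval, μ = 5.5 × 0.5 = 2.75 (a 30-minute window = 0.5 hours).
The second arrival falls in the interval iff at least 2 events occur there: P(S_2 ≤ t) = P(N ≥ 2) = 1 − P(N ≤ 1) ≈ 0.7603.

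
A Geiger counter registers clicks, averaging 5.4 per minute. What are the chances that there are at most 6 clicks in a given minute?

With mean μ = 5.4 per minute,
P(N ≤ 6) = Σ_{j=0}^{6} e^(−μ) μ^j/j! ≈ 0.7017.

0.7017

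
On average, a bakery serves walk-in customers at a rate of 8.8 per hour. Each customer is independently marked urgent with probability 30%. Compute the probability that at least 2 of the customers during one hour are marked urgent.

0.7402

Thinning: the customers that are marked urgent themselves form a Poisson process with rate 0.3 × 8.8 = 2.64 per hour.
So μ = 2.64.
P(N ≥ 2) = 1 − P(N ≤ 1) ≈ 0.7402.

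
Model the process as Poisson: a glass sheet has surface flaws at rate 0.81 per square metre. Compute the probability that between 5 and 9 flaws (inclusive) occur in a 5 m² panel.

0.3721

Over the interval, μ = 0.81 × 5 = 4.05 (a 5 m² panel = 5 square metres).
P(5 ≤ N ≤ 9) = Σ_{j=5}^{9} e^(−4.05) · 4.05^j/j! ≈ 0.3721.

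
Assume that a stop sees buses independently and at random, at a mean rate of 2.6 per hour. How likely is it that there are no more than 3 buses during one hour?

With mean μ = 2.6 per hour,
P(N ≤ 3) = Σ_{j=0}^{3} e^(−μ) μ^j/j! ≈ 0.7360.

0.7360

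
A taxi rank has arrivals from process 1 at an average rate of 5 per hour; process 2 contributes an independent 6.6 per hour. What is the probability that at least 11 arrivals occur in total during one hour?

0.6095

Independent Poisson processes superpose: combined rate λ = 5 + 6.6 = 11.6 per hour.
So μ = 11.6.
P(N ≥ 11) = 1 − P(N ≤ 10) ≈ 0.6095.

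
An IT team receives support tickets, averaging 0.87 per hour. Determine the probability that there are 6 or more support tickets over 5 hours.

Over the interval, μ = 0.87 × 5 = 4.35 (5 hours).
P(N ≥ 6) = 1 − P(N ≤ 5) = 1 − Σ_{j=0}^{5} e^(−μ) μ^j/j! ≈ 0.2717.

0.2717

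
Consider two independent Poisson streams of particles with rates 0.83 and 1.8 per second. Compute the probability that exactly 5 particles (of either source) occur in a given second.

Independent Poisson processes superpose: combined rate λ = 0.83 + 1.8 = 2.63 per second.
So μ = 2.63.
P(N = 5) = e^(−2.63) · 2.63^5/5! ≈ 0.0756.

0.0756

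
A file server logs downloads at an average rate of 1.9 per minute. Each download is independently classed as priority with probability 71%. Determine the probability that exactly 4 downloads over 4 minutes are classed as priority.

0.1602

Thinning: the downloads that are classed as priority themselves form a Poisson process with rate 0.71 × 1.9 = 1.349 per minute.
Over the interval, μ = 1.349 × 4 = 5.396 (4 minutes).
P(N = 4) = e^(−5.396) · 5.396^4/4! ≈ 0.1602.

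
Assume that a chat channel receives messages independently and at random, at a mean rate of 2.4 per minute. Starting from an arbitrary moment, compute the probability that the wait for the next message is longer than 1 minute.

The wait for the next event is exponential with rate λ = 2.4 per minute.
P(T > 1) = e^(−λt) = e^(−2.4 × 1) = e^(−2.4) ≈ 0.0907.

0.0907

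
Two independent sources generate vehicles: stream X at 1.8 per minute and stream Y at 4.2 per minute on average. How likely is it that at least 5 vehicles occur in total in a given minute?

Independent Poisson processes superpose: combined rate λ = 1.8 + 4.2 = 6 per minute.
So μ = 6.
P(N ≥ 5) = 1 − P(N ≤ 4) ≈ 0.7149.

0.7149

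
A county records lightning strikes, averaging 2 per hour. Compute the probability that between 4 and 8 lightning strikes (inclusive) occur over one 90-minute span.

Over the interval, μ = 2 × 1.5 = 3 (a 90-minute span = 1.5 hours).
P(4 ≤ N ≤ 8) = Σ_{j=4}^{8} e^(−3) · 3^j/j! ≈ 0.3490.

0.3490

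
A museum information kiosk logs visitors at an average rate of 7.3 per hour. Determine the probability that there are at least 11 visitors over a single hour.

0.1212

With mean μ = 7.3 per hour,
P(N ≥ 11) = 1 − P(N ≤ 10) = 1 − Σ_{j=0}^{10} e^(−μ) μ^j/j! ≈ 0.1212.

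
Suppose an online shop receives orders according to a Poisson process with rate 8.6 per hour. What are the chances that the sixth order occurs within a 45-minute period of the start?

Over the interval, μ = 8.6 × 0.75 = 6.45 (a 45-minute period = 0.75 hours).
The sixth arrival falls in the interval iff at least 6 events occur there: P(S_6 ≤ t) = P(N ≥ 6) = 1 − P(N ≤ 5) ≈ 0.6236.

0.6236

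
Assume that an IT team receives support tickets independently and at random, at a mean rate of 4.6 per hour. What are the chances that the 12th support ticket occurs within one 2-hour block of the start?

0.2168

Over the interval, μ = 4.6 × 2 = 9.2 (a 2-hour block = 2 hours).
The 12th arrival falls in the interval iff at least 12 events occur there: P(S_12 ≤ t) = P(N ≥ 12) = 1 − P(N ≤ 11) ≈ 0.2168.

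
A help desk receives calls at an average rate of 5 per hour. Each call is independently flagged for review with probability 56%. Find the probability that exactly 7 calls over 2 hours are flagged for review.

0.1267

Thinning: the calls that are flagged for review themselves form a Poisson process with rate 0.56 × 5 = 2.8 per hour.
Over the interval, μ = 2.8 × 2 = 5.6 (2 hours).
P(N = 7) = e^(−5.6) · 5.6^7/7! ≈ 0.1267.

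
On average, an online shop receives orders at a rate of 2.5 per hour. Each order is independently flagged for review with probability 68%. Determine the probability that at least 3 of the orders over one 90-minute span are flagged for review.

Thinning: the orders that are flagged for review themselves form a Poisson process with rate 0.68 × 2.5 = 1.7 per hour.
Over the interval, μ = 1.7 × 1.5 = 2.55 (a 90-minute span = 1.5 hours).
P(N ≥ 3) = 1 − P(N ≤ 2) ≈ 0.4689.

0.4689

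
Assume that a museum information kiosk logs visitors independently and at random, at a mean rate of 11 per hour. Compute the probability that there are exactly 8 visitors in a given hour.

0.0888

With mean μ = 11 per hour,
P(N = 8) = e^(−μ) μ^8/8! = e^(−11) · 11^8/40320 ≈ 0.0888.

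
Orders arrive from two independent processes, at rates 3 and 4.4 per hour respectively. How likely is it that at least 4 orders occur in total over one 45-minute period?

0.8039

Independent Poisson processes superpose: combined rate λ = 3 + 4.4 = 7.4 per hour.
Over the interval, μ = 7.4 × 0.75 = 5.55 (a 45-minute period = 0.75 hours).
P(N ≥ 4) = 1 − P(N ≤ 3) ≈ 0.8039.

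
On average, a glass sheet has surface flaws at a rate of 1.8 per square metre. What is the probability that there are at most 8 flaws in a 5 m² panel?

0.4557

Over the interval, μ = 1.8 × 5 = 9 (a 5 m² panel = 5 square metres).
P(N ≤ 8) = Σ_{j=0}^{8} e^(−μ) μ^j/j! ≈ 0.4557.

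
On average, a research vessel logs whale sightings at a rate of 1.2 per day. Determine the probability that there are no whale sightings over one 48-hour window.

Over the interval, μ = 1.2 × 2 = 2.4 (a 48-hour window = 2 days).
P(N = 0) = e^(−μ) μ^0/0! = e^(−2.4) · 2.4^0/1 ≈ 0.0907.

0.0907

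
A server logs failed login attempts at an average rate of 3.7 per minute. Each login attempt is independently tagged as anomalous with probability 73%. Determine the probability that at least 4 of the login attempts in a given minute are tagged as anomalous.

Thinning: the login attempts that are tagged as anomalous themselves form a Poisson process with rate 0.73 × 3.7 = 2.701 per minute.
So μ = 2.701.
P(N ≥ 4) = 1 − P(N ≤ 3) ≈ 0.2861.

0.2861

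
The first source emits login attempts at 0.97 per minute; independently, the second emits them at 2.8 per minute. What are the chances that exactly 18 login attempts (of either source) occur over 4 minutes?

Independent Poisson processes superpose: combined rate λ = 0.97 + 2.8 = 3.77 per minute.
Over the interval, μ = 3.77 × 4 = 15.08 (4 minutes).
P(N = 18) = e^(−15.08) · 15.08^18/18! ≈ 0.0717.

0.0717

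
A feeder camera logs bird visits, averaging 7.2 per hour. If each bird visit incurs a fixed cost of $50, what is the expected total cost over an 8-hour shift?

$2880

E[N] = 7.2 × 8 = 57.6 (an 8-hour shift = 8 hours); E[cost] = 57.6 × $50 = $2880.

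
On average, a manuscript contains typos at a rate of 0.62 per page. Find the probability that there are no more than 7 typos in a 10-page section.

Over the interval, μ = 0.62 × 10 = 6.2 (a 10-page section = 10 pages).
P(N ≤ 7) = Σ_{j=0}^{7} e^(−μ) μ^j/j! ≈ 0.7160.

0.7160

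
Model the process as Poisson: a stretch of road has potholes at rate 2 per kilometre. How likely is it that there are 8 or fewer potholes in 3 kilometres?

0.8472

Over the interval, μ = 2 × 3 = 6 (3 kilometres).
P(N ≤ 8) = Σ_{j=0}^{8} e^(−μ) μ^j/j! ≈ 0.8472.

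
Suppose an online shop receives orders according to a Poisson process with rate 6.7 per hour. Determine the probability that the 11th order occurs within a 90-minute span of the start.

Over the interval, μ = 6.7 × 1.5 = 10.05 (a 90-minute span = 1.5 hours).
The 11th arrival falls in the interval iff at least 11 events occur there: P(S_11 ≤ t) = P(N ≥ 11) = 1 − P(N ≤ 10) ≈ 0.4232.

0.4232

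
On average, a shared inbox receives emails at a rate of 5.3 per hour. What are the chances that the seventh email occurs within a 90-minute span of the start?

Over the interval, μ = 5.3 × 1.5 = 7.95 (a 90-minute span = 1.5 hours).
The seventh arrival falls in the interval iff at least 7 events occur there: P(S_7 ≤ t) = P(N ≥ 7) = 1 − P(N ≤ 6) ≈ 0.6805.

0.6805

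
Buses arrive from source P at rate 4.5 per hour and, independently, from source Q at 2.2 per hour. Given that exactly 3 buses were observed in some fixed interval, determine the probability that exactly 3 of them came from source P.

Given the total, each event is independently from source P with probability p = λ_P/(λ_P+λ_Q) = 4.5/6.7 ≈ 0.6716.
So K ~ Binomial(3, 4.5/6.7): P(K = 3) = C(3,3) · (4.5/6.7)^3 · (2.2/6.7)^0 ≈ 0.3030.

0.3030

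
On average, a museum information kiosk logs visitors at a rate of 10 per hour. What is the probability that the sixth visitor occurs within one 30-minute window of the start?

Over the interval, μ = 10 × 0.5 = 5 (a 30-minute window = 0.5 hours).
The sixth arrival falls in the interval iff at least 6 events occur there: P(S_6 ≤ t) = P(N ≥ 6) = 1 − P(N ≤ 5) ≈ 0.3840.

0.3840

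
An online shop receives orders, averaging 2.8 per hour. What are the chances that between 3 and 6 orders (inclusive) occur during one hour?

With mean μ = 2.8 per hour,
P(3 ≤ N ≤ 6) = Σ_{j=3}^{6} e^(−2.8) · 2.8^j/j! ≈ 0.5061.

0.5061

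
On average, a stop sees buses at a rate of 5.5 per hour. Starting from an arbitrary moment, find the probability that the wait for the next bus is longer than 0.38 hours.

0.1237

The wait for the next event is exponential with rate λ = 5.5 per hour.
P(T > 0.38) = e^(−λt) = e^(−5.5 × 0.38) = e^(−2.09) ≈ 0.1237.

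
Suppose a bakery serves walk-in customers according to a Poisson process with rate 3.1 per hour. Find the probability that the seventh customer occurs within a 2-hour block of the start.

Over the interval, μ = 3.1 × 2 = 6.2 (a 2-hour block = 2 hours).
The seventh arrival falls in the interval iff at least 7 events occur there: P(S_7 ≤ t) = P(N ≥ 7) = 1 − P(N ≤ 6) ≈ 0.4258.

0.4258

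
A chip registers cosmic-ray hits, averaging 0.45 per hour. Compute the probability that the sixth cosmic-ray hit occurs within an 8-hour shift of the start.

0.1559

Over the interval, μ = 0.45 × 8 = 3.6 (an 8-hour shift = 8 hours).
The sixth arrival falls in the interval iff at least 6 events occur there: P(S_6 ≤ t) = P(N ≥ 6) = 1 − P(N ≤ 5) ≈ 0.1559.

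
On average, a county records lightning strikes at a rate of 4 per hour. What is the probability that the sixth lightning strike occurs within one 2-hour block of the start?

0.8088

Over the interval, μ = 4 × 2 = 8 (a 2-hour block = 2 hours).
The sixth arrival falls in the interval iff at least 6 events occur there: P(S_6 ≤ t) = P(N ≥ 6) = 1 − P(N ≤ 5) ≈ 0.8088.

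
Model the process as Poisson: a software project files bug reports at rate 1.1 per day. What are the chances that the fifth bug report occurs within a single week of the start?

0.8819

Over the interval, μ = 1.1 × 7 = 7.7 (a week = 7 days).
The fifth arrival falls in the interval iff at least 5 events occur there: P(S_5 ≤ t) = P(N ≥ 5) = 1 − P(N ≤ 4) ≈ 0.8819.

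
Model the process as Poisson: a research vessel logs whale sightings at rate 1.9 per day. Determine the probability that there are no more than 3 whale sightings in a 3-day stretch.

0.1800

Over the interval, μ = 1.9 × 3 = 5.7 (a 3-day stretch = 3 days).
P(N ≤ 3) = Σ_{j=0}^{3} e^(−μ) μ^j/j! ≈ 0.1800.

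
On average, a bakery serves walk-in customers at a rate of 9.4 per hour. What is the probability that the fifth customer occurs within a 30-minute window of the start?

Over the interval, μ = 9.4 × 0.5 = 4.7 (a 30-minute window = 0.5 hours).
The fifth arrival falls in the interval iff at least 5 events occur there: P(S_5 ≤ t) = P(N ≥ 5) = 1 − P(N ≤ 4) ≈ 0.5054.

0.5054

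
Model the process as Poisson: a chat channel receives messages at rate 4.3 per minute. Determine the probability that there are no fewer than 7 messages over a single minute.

0.1442

With mean μ = 4.3 per minute,
P(N ≥ 7) = 1 − P(N ≤ 6) = 1 − Σ_{j=0}^{6} e^(−μ) μ^j/j! ≈ 0.1442.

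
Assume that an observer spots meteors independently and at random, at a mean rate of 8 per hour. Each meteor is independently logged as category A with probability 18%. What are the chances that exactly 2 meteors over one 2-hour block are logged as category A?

0.2328

Thinning: the meteors that are logged as category A themselves form a Poisson process with rate 0.18 × 8 = 1.44 per hour.
Over the interval, μ = 1.44 × 2 = 2.88 (a 2-hour block = 2 hours).
P(N = 2) = e^(−2.88) · 2.88^2/2! ≈ 0.2328.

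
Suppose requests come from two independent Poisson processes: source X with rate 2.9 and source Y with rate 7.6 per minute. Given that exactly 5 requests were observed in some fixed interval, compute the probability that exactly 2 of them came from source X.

Given the total, each event is independently from source X with probability p = λ_X/(λ_X+λ_Y) = 2.9/10.5 ≈ 0.2762.
So K ~ Binomial(5, 2.9/10.5): P(K = 2) = C(5,2) · (2.9/10.5)^2 · (7.6/10.5)^3 ≈ 0.2893.

0.2893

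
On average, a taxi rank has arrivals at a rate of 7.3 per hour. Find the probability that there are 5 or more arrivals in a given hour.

With mean μ = 7.3 per hour,
P(N ≥ 5) = 1 − P(N ≤ 4) = 1 − Σ_{j=0}^{4} e^(−μ) μ^j/j! ≈ 0.8527.

0.8527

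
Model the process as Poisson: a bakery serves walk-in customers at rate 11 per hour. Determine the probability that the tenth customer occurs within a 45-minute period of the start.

Over the interval, μ = 11 × 0.75 = 8.25 (a 45-minute period = 0.75 hours).
The tenth arrival falls in the interval iff at least 10 events occur there: P(S_10 ≤ t) = P(N ≥ 10) = 1 − P(N ≤ 9) ≈ 0.3148.

0.3148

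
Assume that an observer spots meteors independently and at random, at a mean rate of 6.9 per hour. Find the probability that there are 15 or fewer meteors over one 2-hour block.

Over the interval, μ = 6.9 × 2 = 13.8 (a 2-hour block = 2 hours).
P(N ≤ 15) = Σ_{j=0}^{15} e^(−μ) μ^j/j! ≈ 0.6890.

0.6890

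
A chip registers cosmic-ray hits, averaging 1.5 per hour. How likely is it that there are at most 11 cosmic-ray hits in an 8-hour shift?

0.4616

Over the interval, μ = 1.5 × 8 = 12 (an 8-hour shift = 8 hours).
P(N ≤ 11) = Σ_{j=0}^{11} e^(−μ) μ^j/j! ≈ 0.4616.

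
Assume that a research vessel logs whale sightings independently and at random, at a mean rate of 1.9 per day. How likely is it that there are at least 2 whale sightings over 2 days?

Over the interval, μ = 1.9 × 2 = 3.8 (2 days).
P(N ≥ 2) = 1 − P(N ≤ 1) = 1 − Σ_{j=0}^{1} e^(−μ) μ^j/j! ≈ 0.8926.

0.8926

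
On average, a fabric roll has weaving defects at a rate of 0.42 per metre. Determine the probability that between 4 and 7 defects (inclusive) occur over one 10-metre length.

0.5407

Over the interval, μ = 0.42 × 10 = 4.2 (a 10-metre length = 10 metres).
P(4 ≤ N ≤ 7) = Σ_{j=4}^{7} e^(−4.2) · 4.2^j/j! ≈ 0.5407.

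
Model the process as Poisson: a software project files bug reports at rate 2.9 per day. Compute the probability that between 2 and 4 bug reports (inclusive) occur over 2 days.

Over the interval, μ = 2.9 × 2 = 5.8 (2 days).
P(2 ≤ N ≤ 4) = Σ_{j=2}^{4} e^(−5.8) · 5.8^j/j! ≈ 0.2921.

0.2921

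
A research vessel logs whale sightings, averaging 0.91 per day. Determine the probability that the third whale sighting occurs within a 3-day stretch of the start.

Over the interval, μ = 0.91 × 3 = 2.73 (a 3-day stretch = 3 days).
The third arrival falls in the interval iff at least 3 events occur there: P(S_3 ≤ t) = P(N ≥ 3) = 1 − P(N ≤ 2) ≈ 0.5137.

0.5137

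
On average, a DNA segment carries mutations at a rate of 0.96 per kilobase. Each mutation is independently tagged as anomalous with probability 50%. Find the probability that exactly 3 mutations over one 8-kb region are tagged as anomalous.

0.2028

Thinning: the mutations that are tagged as anomalous themselves form a Poisson process with rate 0.5 × 0.96 = 0.48 per kilobase.
Over the interval, μ = 0.48 × 8 = 3.84 (an 8-kb region = 8 kilobases).
P(N = 3) = e^(−3.84) · 3.84^3/3! ≈ 0.2028.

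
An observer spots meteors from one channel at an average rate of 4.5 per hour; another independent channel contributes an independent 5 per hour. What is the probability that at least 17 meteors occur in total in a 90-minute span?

Independent Poisson processes superpose: combined rate λ = 4.5 + 5 = 9.5 per hour.
Over the interval, μ = 9.5 × 1.5 = 14.25 (a 90-minute span = 1.5 hours).
P(N ≥ 17) = 1 − P(N ≤ 16) ≈ 0.2661.

0.2661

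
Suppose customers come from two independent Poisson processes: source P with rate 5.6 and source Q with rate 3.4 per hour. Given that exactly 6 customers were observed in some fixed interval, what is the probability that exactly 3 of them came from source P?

0.2598

Given the total, each event is independently from source P with probability p = λ_P/(λ_P+λ_Q) = 5.6/9 ≈ 0.6222.
So K ~ Binomial(6, 5.6/9): P(K = 3) = C(6,3) · (5.6/9)^3 · (3.4/9)^3 ≈ 0.2598.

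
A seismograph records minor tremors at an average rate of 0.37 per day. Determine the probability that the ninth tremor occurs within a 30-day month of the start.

0.7768

Over the interval, μ = 0.37 × 30 = 11.1 (a 30-day month = 30 days).
The ninth arrival falls in the interval iff at least 9 events occur there: P(S_9 ≤ t) = P(N ≥ 9) = 1 − P(N ≤ 8) ≈ 0.7768.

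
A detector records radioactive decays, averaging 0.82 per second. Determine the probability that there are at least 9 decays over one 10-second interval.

0.4353

Over the interval, μ = 0.82 × 10 = 8.2 (a 10-second interval = 10 seconds).
P(N ≥ 9) = 1 − P(N ≤ 8) = 1 − Σ_{j=0}^{8} e^(−μ) μ^j/j! ≈ 0.4353.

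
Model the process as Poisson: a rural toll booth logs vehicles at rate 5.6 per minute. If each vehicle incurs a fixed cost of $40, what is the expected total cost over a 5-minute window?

$1120

E[N] = 5.6 × 5 = 28 (a 5-minute window = 5 minutes); E[cost] = 28 × $40 = $1120.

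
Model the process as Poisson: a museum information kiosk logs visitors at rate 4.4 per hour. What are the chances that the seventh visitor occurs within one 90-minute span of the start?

Over the interval, μ = 4.4 × 1.5 = 6.6 (a 90-minute span = 1.5 hours).
The seventh arrival falls in the interval iff at least 7 events occur there: P(S_7 ≤ t) = P(N ≥ 7) = 1 − P(N ≤ 6) ≈ 0.4892.

0.4892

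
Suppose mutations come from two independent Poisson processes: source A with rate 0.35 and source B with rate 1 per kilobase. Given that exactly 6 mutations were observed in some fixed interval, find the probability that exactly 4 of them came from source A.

Given the total, each event is independently from source A with probability p = λ_A/(λ_A+λ_B) = 0.35/1.35 ≈ 0.2593.
So K ~ Binomial(6, 0.35/1.35): P(K = 4) = C(6,4) · (0.35/1.35)^4 · (1/1.35)^2 ≈ 0.0372.

0.0372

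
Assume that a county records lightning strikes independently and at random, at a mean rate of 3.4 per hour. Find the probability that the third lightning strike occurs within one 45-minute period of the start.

0.4689

Over the interval, μ = 3.4 × 0.75 = 2.55 (a 45-minute period = 0.75 hours).
The third arrival falls in the interval iff at least 3 events occur there: P(S_3 ≤ t) = P(N ≥ 3) = 1 − P(N ≤ 2) ≈ 0.4689.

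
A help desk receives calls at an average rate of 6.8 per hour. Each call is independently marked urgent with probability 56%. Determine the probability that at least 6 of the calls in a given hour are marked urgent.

Thinning: the calls that are marked urgent themselves form a Poisson process with rate 0.56 × 6.8 = 3.808 per hour.
So μ = 3.808.
P(N ≥ 6) = 1 − P(N ≤ 5) ≈ 0.1856.

0.1856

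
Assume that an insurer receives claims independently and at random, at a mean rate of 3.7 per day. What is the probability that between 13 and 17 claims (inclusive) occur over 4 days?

0.4811

Over the interval, μ = 3.7 × 4 = 14.8 (4 days).
P(13 ≤ N ≤ 17) = Σ_{j=13}^{17} e^(−14.8) · 14.8^j/j! ≈ 0.4811.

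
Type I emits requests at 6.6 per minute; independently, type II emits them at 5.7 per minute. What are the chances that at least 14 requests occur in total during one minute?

0.3505

Independent Poisson processes superpose: combined rate λ = 6.6 + 5.7 = 12.3 per minute.
So μ = 12.3.
P(N ≥ 14) = 1 − P(N ≤ 13) ≈ 0.3505.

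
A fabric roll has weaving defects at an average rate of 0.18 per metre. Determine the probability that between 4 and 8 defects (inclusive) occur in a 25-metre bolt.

Over the interval, μ = 0.18 × 25 = 4.5 (a 25-metre bolt = 25 metres).
P(4 ≤ N ≤ 8) = Σ_{j=4}^{8} e^(−4.5) · 4.5^j/j! ≈ 0.6174.

0.6174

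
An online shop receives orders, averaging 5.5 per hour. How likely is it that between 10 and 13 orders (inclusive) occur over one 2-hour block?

Over the interval, μ = 5.5 × 2 = 11 (a 2-hour block = 2 hours).
P(10 ≤ N ≤ 13) = Σ_{j=10}^{13} e^(−11) · 11^j/j! ≈ 0.4408.

0.4408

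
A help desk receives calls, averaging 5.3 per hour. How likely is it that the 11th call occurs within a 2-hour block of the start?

Over the interval, μ = 5.3 × 2 = 10.6 (a 2-hour block = 2 hours).
The 11th arrival falls in the interval iff at least 11 events occur there: P(S_11 ≤ t) = P(N ≥ 11) = 1 − P(N ≤ 10) ≈ 0.4916.

0.4916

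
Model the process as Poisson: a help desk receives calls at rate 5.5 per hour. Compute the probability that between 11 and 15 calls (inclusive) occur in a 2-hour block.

Over the interval, μ = 5.5 × 2 = 11 (a 2-hour block = 2 hours).
P(11 ≤ N ≤ 15) = Σ_{j=11}^{15} e^(−11) · 11^j/j! ≈ 0.4475.

0.4475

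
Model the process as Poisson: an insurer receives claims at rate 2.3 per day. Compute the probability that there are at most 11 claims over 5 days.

Over the interval, μ = 2.3 × 5 = 11.5 (5 days).
P(N ≤ 11) = Σ_{j=0}^{11} e^(−μ) μ^j/j! ≈ 0.5198.

0.5198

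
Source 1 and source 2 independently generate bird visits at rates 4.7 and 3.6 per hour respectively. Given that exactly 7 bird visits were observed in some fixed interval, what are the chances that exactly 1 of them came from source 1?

0.0264

Given the total, each event is independently from source 1 with probability p = λ_1/(λ_1+λ_2) = 4.7/8.3 ≈ 0.5663.
So K ~ Binomial(7, 4.7/8.3): P(K = 1) = C(7,1) · (4.7/8.3)^1 · (3.6/8.3)^6 ≈ 0.0264.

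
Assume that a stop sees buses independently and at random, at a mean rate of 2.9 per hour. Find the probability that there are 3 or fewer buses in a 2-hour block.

Over the interval, μ = 2.9 × 2 = 5.8 (a 2-hour block = 2 hours).
P(N ≤ 3) = Σ_{j=0}^{3} e^(−μ) μ^j/j! ≈ 0.1700.

0.1700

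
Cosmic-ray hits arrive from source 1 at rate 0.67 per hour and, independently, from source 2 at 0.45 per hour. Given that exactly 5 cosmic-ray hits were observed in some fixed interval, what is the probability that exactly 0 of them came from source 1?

Given the total, each event is independently from source 1 with probability p = λ_1/(λ_1+λ_2) = 0.67/1.12 ≈ 0.5982.
So K ~ Binomial(5, 0.67/1.12): P(K = 0) = C(5,0) · (0.67/1.12)^0 · (0.45/1.12)^5 ≈ 0.0105.

0.0105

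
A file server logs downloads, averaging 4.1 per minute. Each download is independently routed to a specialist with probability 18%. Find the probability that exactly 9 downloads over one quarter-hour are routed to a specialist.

Thinning: the downloads that are routed to a specialist themselves form a Poisson process with rate 0.18 × 4.1 = 0.738 per minute.
Over the interval, μ = 0.738 × 15 = 11.07 (a quarter-hour = 15 minutes).
P(N = 9) = e^(−11.07) · 11.07^9/9! ≈ 0.1071.

0.1071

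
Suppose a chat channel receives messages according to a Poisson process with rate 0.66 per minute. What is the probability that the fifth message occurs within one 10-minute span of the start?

0.7873

Over the interval, μ = 0.66 × 10 = 6.6 (a 10-minute span = 10 minutes).
The fifth arrival falls in the interval iff at least 5 events occur there: P(S_5 ≤ t) = P(N ≥ 5) = 1 − P(N ≤ 4) ≈ 0.7873.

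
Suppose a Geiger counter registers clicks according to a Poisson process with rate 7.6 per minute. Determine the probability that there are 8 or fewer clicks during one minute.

0.6482

With mean μ = 7.6 per minute,
P(N ≤ 8) = Σ_{j=0}^{8} e^(−μ) μ^j/j! ≈ 0.6482.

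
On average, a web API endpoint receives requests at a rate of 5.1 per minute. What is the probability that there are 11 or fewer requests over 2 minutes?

0.6738

Over the interval, μ = 5.1 × 2 = 10.2 (2 minutes).
P(N ≤ 11) = Σ_{j=0}^{11} e^(−μ) μ^j/j! ≈ 0.6738.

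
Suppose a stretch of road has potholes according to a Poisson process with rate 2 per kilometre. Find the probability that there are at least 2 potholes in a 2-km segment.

0.9084

Over the interval, μ = 2 × 2 = 4 (a 2-km segment = 2 kilometres).
P(N ≥ 2) = 1 − P(N ≤ 1) = 1 − Σ_{j=0}^{1} e^(−μ) μ^j/j! ≈ 0.9084.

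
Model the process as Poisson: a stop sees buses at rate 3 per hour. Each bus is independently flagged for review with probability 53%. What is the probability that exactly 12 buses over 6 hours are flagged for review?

0.0853

Thinning: the buses that are flagged for review themselves form a Poisson process with rate 0.53 × 3 = 1.59 per hour.
Over the interval, μ = 1.59 × 6 = 9.54 (6 hours).
P(N = 12) = e^(−9.54) · 9.54^12/12! ≈ 0.0853.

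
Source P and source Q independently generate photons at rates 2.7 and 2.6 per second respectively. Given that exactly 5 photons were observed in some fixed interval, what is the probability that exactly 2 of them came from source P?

Given the total, each event is independently from source P with probability p = λ_P/(λ_P+λ_Q) = 2.7/5.3 ≈ 0.5094.
So K ~ Binomial(5, 2.7/5.3): P(K = 2) = C(5,2) · (2.7/5.3)^2 · (2.6/5.3)^3 ≈ 0.3064.

0.3064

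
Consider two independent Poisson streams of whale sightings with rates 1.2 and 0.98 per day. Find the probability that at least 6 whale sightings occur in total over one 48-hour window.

Independent Poisson processes superpose: combined rate λ = 1.2 + 0.98 = 2.18 per day.
Over the interval, μ = 2.18 × 2 = 4.36 (a 48-hour window = 2 days).
P(N ≥ 6) = 1 − P(N ≤ 5) ≈ 0.2734.

0.2734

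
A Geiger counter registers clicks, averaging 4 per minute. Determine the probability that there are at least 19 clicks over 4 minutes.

Over the interval, μ = 4 × 4 = 16 (4 minutes).
P(N ≥ 19) = 1 − P(N ≤ 18) = 1 − Σ_{j=0}^{18} e^(−μ) μ^j/j! ≈ 0.2577.

0.2577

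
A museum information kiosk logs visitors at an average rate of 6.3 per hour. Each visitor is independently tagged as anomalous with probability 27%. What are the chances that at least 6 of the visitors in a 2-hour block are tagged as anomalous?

Thinning: the visitors that are tagged as anomalous themselves form a Poisson process with rate 0.27 × 6.3 = 1.701 per hour.
Over the interval, μ = 1.701 × 2 = 3.402 (a 2-hour block = 2 hours).
P(N ≥ 6) = 1 − P(N ≤ 5) ≈ 0.1297.

0.1297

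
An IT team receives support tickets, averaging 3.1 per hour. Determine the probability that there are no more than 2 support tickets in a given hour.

With mean μ = 3.1 per hour,
P(N ≤ 2) = Σ_{j=0}^{2} e^(−μ) μ^j/j! ≈ 0.4012.

0.4012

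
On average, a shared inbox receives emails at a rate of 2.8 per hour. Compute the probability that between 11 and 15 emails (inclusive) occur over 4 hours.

0.4601

Over the interval, μ = 2.8 × 4 = 11.2 (4 hours).
P(11 ≤ N ≤ 15) = Σ_{j=11}^{15} e^(−11.2) · 11.2^j/j! ≈ 0.4601.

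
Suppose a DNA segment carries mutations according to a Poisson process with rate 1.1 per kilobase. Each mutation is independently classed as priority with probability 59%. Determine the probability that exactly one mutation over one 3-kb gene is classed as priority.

Thinning: the mutations that are classed as priority themselves form a Poisson process with rate 0.59 × 1.1 = 0.649 per kilobase.
Over the interval, μ = 0.649 × 3 = 1.947 (a 3-kb gene = 3 kilobases).
P(N = 1) = e^(−1.947) · 1.947^1/1! ≈ 0.2778.

0.2778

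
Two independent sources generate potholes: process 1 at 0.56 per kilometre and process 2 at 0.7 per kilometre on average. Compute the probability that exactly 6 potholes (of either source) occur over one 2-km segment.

Independent Poisson processes superpose: combined rate λ = 0.56 + 0.7 = 1.26 per kilometre.
Over the interval, μ = 1.26 × 2 = 2.52 (a 2-km segment = 2 kilometres).
P(N = 6) = e^(−2.52) · 2.52^6/6! ≈ 0.0286.

0.0286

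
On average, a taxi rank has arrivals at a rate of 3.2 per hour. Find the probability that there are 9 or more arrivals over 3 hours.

Over the interval, μ = 3.2 × 3 = 9.6 (3 hours).
P(N ≥ 9) = 1 − P(N ≤ 8) = 1 − Σ_{j=0}^{8} e^(−μ) μ^j/j! ≈ 0.6204.

0.6204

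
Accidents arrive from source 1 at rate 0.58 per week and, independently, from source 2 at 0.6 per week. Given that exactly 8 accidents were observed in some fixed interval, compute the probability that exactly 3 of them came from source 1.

Given the total, each event is independently from source 1 with probability p = λ_1/(λ_1+λ_2) = 0.58/1.18 ≈ 0.4915.
So K ~ Binomial(8, 0.58/1.18): P(K = 3) = C(8,3) · (0.58/1.18)^3 · (0.6/1.18)^5 ≈ 0.2260.

0.2260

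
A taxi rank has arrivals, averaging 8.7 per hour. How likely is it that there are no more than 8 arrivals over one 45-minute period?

0.7886

Over the interval, μ = 8.7 × 0.75 = 6.525 (a 45-minute period = 0.75 hours).
P(N ≤ 8) = Σ_{j=0}^{8} e^(−μ) μ^j/j! ≈ 0.7886.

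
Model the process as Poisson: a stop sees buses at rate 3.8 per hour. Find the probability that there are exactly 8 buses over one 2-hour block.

0.1381

Over the interval, μ = 3.8 × 2 = 7.6 (a 2-hour block = 2 hours).
P(N = 8) = e^(−μ) μ^8/8! = e^(−7.6) · 7.6^8/40320 ≈ 0.1381.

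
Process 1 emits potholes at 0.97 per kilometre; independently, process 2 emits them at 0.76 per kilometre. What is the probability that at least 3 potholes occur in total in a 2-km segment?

0.6717

Independent Poisson processes superpose: combined rate λ = 0.97 + 0.76 = 1.73 per kilometre.
Over the interval, μ = 1.73 × 2 = 3.46 (a 2-km segment = 2 kilometres).
P(N ≥ 3) = 1 − P(N ≤ 2) ≈ 0.6717.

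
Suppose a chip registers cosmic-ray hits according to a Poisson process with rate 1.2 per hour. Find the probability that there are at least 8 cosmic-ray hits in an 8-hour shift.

Over the interval, μ = 1.2 × 8 = 9.6 (an 8-hour shift = 8 hours).
P(N ≥ 8) = 1 − P(N ≤ 7) = 1 − Σ_{j=0}^{7} e^(−μ) μ^j/j! ≈ 0.7416.

0.7416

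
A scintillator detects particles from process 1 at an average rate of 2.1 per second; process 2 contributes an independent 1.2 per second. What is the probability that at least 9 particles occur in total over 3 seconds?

Independent Poisson processes superpose: combined rate λ = 2.1 + 1.2 = 3.3 per second.
Over the interval, μ = 3.3 × 3 = 9.9 (3 seconds).
P(N ≥ 9) = 1 − P(N ≤ 8) ≈ 0.6558.

0.6558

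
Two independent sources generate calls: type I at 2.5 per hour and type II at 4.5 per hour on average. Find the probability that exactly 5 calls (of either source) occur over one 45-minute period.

Independent Poisson processes superpose: combined rate λ = 2.5 + 4.5 = 7 per hour.
Over the interval, μ = 7 × 0.75 = 5.25 (a 45-minute period = 0.75 hours).
P(N = 5) = e^(−5.25) · 5.25^5/5! ≈ 0.1744.

0.1744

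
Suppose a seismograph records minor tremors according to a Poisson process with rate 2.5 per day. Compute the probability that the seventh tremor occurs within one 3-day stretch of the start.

Over the interval, μ = 2.5 × 3 = 7.5 (a 3-day stretch = 3 days).
The seventh arrival falls in the interval iff at least 7 events occur there: P(S_7 ≤ t) = P(N ≥ 7) = 1 − P(N ≤ 6) ≈ 0.6218.

0.6218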